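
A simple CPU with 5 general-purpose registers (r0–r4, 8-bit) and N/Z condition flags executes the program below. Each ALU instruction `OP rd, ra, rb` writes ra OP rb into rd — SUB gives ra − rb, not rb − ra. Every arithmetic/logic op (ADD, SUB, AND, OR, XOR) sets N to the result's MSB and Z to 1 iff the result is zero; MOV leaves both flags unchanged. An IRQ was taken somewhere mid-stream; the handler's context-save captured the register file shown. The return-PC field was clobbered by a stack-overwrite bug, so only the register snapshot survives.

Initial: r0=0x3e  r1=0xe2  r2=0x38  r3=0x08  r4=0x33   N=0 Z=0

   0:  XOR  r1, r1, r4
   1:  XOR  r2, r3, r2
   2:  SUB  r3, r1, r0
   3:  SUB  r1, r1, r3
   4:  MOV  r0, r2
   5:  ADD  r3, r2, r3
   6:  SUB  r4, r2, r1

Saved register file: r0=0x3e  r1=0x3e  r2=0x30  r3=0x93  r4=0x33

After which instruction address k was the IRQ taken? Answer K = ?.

K = 3

after  0: r0=0x3e r1=0xd1 r2=0x38 r3=0x08 r4=0x33  N=1 Z=0
after  1: r0=0x3e r1=0xd1 r2=0x30 r3=0x08 r4=0x33  N=0 Z=0
after  2: r0=0x3e r1=0xd1 r2=0x30 r3=0x93 r4=0x33  N=1 Z=0
after  3: r0=0x3e r1=0x3e r2=0x30 r3=0x93 r4=0x33  N=0 Z=0
-- IRQ taken; context saved, return-PC = 4 --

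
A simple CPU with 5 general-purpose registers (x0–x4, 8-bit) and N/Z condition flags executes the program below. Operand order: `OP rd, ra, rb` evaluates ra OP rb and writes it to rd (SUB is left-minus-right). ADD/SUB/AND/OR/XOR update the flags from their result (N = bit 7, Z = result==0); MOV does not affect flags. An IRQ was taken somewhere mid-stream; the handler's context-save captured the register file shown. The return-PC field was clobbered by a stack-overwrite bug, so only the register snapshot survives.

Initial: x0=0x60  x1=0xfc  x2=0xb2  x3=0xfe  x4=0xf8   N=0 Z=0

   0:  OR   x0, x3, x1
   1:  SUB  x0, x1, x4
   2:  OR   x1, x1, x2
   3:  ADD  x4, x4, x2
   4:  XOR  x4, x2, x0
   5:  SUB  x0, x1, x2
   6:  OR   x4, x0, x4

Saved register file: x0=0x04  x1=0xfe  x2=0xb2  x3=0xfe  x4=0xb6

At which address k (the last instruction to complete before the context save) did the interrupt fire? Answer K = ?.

after  0: x0=0xfe x1=0xfc x2=0xb2 x3=0xfe x4=0xf8  N=1 Z=0
after  1: x0=0x04 x1=0xfc x2=0xb2 x3=0xfe x4=0xf8  N=0 Z=0
after  2: x0=0x04 x1=0xfe x2=0xb2 x3=0xfe x4=0xf8  N=1 Z=0
after  3: x0=0x04 x1=0xfe x2=0xb2 x3=0xfe x4=0xaa  N=1 Z=0
after  4: x0=0x04 x1=0xfe x2=0xb2 x3=0xfe x4=0xb6  N=1 Z=0
-- IRQ taken; context saved, return-PC = 5 --

K = 4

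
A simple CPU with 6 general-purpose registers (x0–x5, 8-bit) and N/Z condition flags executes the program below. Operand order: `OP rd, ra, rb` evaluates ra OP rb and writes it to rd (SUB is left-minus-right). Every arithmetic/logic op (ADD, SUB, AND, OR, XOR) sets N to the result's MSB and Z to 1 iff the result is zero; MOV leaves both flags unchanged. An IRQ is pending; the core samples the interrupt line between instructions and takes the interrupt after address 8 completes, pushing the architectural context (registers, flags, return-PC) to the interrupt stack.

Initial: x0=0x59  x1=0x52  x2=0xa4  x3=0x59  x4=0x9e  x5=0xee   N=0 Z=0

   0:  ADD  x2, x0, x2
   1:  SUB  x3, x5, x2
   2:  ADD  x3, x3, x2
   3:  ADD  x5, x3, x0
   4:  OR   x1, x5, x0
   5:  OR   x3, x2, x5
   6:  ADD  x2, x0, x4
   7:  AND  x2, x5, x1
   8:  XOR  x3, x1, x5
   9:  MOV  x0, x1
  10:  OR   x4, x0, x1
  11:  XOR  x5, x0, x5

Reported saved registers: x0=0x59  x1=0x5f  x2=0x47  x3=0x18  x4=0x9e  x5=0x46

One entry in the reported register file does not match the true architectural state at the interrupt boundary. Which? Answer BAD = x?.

after  0: x0=0x59 x1=0x52 x2=0xfd x3=0x59 x4=0x9e x5=0xee  N=1 Z=0
after  1: x0=0x59 x1=0x52 x2=0xfd x3=0xf1 x4=0x9e x5=0xee  N=1 Z=0
after  2: x0=0x59 x1=0x52 x2=0xfd x3=0xee x4=0x9e x5=0xee  N=1 Z=0
after  3: x0=0x59 x1=0x52 x2=0xfd x3=0xee x4=0x9e x5=0x47  N=0 Z=0
after  4: x0=0x59 x1=0x5f x2=0xfd x3=0xee x4=0x9e x5=0x47  N=0 Z=0
after  5: x0=0x59 x1=0x5f x2=0xfd x3=0xff x4=0x9e x5=0x47  N=1 Z=0
after  6: x0=0x59 x1=0x5f x2=0xf7 x3=0xff x4=0x9e x5=0x47  N=1 Z=0
after  7: x0=0x59 x1=0x5f x2=0x47 x3=0xff x4=0x9e x5=0x47  N=0 Z=0
after  8: x0=0x59 x1=0x5f x2=0x47 x3=0x18 x4=0x9e x5=0x47  N=0 Z=0
-- IRQ taken; context saved, return-PC = 9 --
mismatch: x5: reported 0x46 vs actual 0x47

BAD = x5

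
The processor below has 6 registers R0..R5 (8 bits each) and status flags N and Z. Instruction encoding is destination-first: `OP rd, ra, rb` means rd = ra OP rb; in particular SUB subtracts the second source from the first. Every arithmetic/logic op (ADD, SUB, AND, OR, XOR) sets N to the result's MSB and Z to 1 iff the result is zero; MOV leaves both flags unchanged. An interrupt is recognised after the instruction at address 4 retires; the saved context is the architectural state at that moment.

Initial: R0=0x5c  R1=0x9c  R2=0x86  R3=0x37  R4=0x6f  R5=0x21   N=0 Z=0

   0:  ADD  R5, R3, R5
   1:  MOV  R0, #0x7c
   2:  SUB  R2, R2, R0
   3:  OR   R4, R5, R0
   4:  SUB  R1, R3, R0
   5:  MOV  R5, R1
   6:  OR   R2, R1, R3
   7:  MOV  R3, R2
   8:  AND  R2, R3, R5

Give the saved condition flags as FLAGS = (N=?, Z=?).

after  0: R0=0x5c R1=0x9c R2=0x86 R3=0x37 R4=0x6f R5=0x58  N=0 Z=0
after  1: R0=0x7c R1=0x9c R2=0x86 R3=0x37 R4=0x6f R5=0x58  N=0 Z=0
after  2: R0=0x7c R1=0x9c R2=0x0a R3=0x37 R4=0x6f R5=0x58  N=0 Z=0
after  3: R0=0x7c R1=0x9c R2=0x0a R3=0x37 R4=0x7c R5=0x58  N=0 Z=0
after  4: R0=0x7c R1=0xbb R2=0x0a R3=0x37 R4=0x7c R5=0x58  N=1 Z=0
-- IRQ taken; context saved, return-PC = 5 --

FLAGS = (N=1, Z=0)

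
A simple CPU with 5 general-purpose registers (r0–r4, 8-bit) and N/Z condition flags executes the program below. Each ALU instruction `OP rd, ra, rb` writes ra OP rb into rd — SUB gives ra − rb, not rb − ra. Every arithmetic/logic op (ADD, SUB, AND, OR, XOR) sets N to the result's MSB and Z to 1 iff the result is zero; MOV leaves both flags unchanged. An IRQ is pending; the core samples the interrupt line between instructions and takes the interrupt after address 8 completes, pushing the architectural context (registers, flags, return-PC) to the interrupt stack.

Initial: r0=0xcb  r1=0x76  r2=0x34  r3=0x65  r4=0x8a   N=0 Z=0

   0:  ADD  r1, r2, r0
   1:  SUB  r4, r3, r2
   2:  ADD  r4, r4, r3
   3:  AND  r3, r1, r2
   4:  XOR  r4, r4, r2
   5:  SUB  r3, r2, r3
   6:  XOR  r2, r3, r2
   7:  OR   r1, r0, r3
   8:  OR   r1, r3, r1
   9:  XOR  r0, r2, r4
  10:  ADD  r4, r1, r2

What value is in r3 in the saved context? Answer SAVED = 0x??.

SAVED = 0x00

after  0: r0=0xcb r1=0xff r2=0x34 r3=0x65 r4=0x8a  N=1 Z=0
after  1: r0=0xcb r1=0xff r2=0x34 r3=0x65 r4=0x31  N=0 Z=0
after  2: r0=0xcb r1=0xff r2=0x34 r3=0x65 r4=0x96  N=1 Z=0
after  3: r0=0xcb r1=0xff r2=0x34 r3=0x34 r4=0x96  N=0 Z=0
after  4: r0=0xcb r1=0xff r2=0x34 r3=0x34 r4=0xa2  N=1 Z=0
after  5: r0=0xcb r1=0xff r2=0x34 r3=0x00 r4=0xa2  N=0 Z=1
after  6: r0=0xcb r1=0xff r2=0x34 r3=0x00 r4=0xa2  N=0 Z=0
after  7: r0=0xcb r1=0xcb r2=0x34 r3=0x00 r4=0xa2  N=1 Z=0
after  8: r0=0xcb r1=0xcb r2=0x34 r3=0x00 r4=0xa2  N=1 Z=0
-- IRQ taken; context saved, return-PC = 9 --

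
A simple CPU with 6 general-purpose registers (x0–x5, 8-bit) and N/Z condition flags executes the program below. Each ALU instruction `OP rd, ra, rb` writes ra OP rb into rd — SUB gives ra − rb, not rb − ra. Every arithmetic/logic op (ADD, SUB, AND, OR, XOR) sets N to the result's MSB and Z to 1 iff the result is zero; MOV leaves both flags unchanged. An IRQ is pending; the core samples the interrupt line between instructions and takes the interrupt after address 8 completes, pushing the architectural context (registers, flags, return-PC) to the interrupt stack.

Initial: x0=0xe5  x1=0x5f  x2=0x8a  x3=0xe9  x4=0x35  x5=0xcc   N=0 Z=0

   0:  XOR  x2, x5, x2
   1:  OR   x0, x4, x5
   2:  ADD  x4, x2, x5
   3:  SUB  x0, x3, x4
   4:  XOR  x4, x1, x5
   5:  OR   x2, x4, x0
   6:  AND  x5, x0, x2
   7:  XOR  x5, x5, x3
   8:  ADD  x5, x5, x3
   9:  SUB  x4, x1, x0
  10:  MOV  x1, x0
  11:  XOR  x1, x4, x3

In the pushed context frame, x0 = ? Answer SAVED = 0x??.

after  0: x0=0xe5 x1=0x5f x2=0x46 x3=0xe9 x4=0x35 x5=0xcc  N=0 Z=0
after  1: x0=0xfd x1=0x5f x2=0x46 x3=0xe9 x4=0x35 x5=0xcc  N=1 Z=0
after  2: x0=0xfd x1=0x5f x2=0x46 x3=0xe9 x4=0x12 x5=0xcc  N=0 Z=0
after  3: x0=0xd7 x1=0x5f x2=0x46 x3=0xe9 x4=0x12 x5=0xcc  N=1 Z=0
after  4: x0=0xd7 x1=0x5f x2=0x46 x3=0xe9 x4=0x93 x5=0xcc  N=1 Z=0
after  5: x0=0xd7 x1=0x5f x2=0xd7 x3=0xe9 x4=0x93 x5=0xcc  N=1 Z=0
after  6: x0=0xd7 x1=0x5f x2=0xd7 x3=0xe9 x4=0x93 x5=0xd7  N=1 Z=0
after  7: x0=0xd7 x1=0x5f x2=0xd7 x3=0xe9 x4=0x93 x5=0x3e  N=0 Z=0
after  8: x0=0xd7 x1=0x5f x2=0xd7 x3=0xe9 x4=0x93 x5=0x27  N=0 Z=0
-- IRQ taken; context saved, return-PC = 9 --

SAVED = 0xd7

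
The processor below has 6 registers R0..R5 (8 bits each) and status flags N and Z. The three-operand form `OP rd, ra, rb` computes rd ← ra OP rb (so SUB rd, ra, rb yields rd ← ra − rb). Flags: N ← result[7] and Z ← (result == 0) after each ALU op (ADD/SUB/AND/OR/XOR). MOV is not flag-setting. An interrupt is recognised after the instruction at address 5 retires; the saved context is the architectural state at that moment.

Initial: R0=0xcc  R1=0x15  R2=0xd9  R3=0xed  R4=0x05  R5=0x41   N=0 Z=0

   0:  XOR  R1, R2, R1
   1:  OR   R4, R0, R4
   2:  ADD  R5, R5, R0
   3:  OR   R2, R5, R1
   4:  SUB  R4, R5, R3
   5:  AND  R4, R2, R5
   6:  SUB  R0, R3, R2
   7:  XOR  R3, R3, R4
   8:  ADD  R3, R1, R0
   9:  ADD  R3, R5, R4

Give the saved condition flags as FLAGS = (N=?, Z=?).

after  0: R0=0xcc R1=0xcc R2=0xd9 R3=0xed R4=0x05 R5=0x41  N=1 Z=0
after  1: R0=0xcc R1=0xcc R2=0xd9 R3=0xed R4=0xcd R5=0x41  N=1 Z=0
after  2: R0=0xcc R1=0xcc R2=0xd9 R3=0xed R4=0xcd R5=0x0d  N=0 Z=0
after  3: R0=0xcc R1=0xcc R2=0xcd R3=0xed R4=0xcd R5=0x0d  N=1 Z=0
after  4: R0=0xcc R1=0xcc R2=0xcd R3=0xed R4=0x20 R5=0x0d  N=0 Z=0
after  5: R0=0xcc R1=0xcc R2=0xcd R3=0xed R4=0x0d R5=0x0d  N=0 Z=0
-- IRQ taken; context saved, return-PC = 6 --

FLAGS = (N=0, Z=0)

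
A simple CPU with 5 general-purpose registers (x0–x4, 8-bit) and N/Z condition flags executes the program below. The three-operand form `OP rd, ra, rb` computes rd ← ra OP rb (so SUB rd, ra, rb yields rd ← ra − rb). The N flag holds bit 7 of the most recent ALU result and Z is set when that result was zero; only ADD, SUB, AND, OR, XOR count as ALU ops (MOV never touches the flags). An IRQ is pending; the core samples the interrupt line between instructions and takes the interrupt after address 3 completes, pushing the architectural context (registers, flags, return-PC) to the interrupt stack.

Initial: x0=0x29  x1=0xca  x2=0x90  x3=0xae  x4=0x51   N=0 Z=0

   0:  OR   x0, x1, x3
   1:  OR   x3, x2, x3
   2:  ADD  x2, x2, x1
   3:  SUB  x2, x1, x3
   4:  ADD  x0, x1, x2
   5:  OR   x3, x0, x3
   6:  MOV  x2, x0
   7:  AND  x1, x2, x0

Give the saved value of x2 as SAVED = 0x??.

after  0: x0=0xee x1=0xca x2=0x90 x3=0xae x4=0x51  N=1 Z=0
after  1: x0=0xee x1=0xca x2=0x90 x3=0xbe x4=0x51  N=1 Z=0
after  2: x0=0xee x1=0xca x2=0x5a x3=0xbe x4=0x51  N=0 Z=0
after  3: x0=0xee x1=0xca x2=0x0c x3=0xbe x4=0x51  N=0 Z=0
-- IRQ taken; context saved, return-PC = 4 --

SAVED = 0x0c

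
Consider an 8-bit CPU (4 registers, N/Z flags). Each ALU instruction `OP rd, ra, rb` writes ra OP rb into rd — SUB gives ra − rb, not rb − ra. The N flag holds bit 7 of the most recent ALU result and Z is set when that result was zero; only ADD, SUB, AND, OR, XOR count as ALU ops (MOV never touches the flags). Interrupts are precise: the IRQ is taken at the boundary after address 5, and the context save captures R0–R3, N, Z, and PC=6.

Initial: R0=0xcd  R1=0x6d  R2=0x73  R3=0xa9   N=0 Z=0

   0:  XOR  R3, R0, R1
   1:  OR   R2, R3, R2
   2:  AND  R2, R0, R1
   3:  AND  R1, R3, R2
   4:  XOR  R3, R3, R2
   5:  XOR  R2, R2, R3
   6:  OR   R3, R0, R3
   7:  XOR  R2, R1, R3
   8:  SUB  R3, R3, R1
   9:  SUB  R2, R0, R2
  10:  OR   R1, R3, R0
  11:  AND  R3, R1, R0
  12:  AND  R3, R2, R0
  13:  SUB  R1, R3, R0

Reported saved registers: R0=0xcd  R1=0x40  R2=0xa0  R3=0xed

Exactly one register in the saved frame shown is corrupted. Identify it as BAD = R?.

after  0: R0=0xcd R1=0x6d R2=0x73 R3=0xa0  N=1 Z=0
after  1: R0=0xcd R1=0x6d R2=0xf3 R3=0xa0  N=1 Z=0
after  2: R0=0xcd R1=0x6d R2=0x4d R3=0xa0  N=0 Z=0
after  3: R0=0xcd R1=0x00 R2=0x4d R3=0xa0  N=0 Z=1
after  4: R0=0xcd R1=0x00 R2=0x4d R3=0xed  N=1 Z=0
after  5: R0=0xcd R1=0x00 R2=0xa0 R3=0xed  N=1 Z=0
-- IRQ taken; context saved, return-PC = 6 --
mismatch: R1: reported 0x40 vs actual 0x00

BAD = R1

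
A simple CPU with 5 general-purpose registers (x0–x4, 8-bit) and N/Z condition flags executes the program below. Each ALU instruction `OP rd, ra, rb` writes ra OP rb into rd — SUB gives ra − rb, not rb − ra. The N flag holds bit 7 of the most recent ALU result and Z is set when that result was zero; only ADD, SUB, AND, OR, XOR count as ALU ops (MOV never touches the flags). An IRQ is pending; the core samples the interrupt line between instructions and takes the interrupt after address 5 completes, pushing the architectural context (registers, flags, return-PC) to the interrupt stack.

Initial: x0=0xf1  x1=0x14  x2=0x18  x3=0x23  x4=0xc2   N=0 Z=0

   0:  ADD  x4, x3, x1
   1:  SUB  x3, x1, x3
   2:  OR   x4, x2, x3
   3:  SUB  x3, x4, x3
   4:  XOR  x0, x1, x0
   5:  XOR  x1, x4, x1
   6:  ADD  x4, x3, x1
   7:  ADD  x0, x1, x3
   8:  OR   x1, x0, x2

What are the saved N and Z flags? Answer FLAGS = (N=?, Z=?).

FLAGS = (N=1, Z=0)

after  0: x0=0xf1 x1=0x14 x2=0x18 x3=0x23 x4=0x37  N=0 Z=0
after  1: x0=0xf1 x1=0x14 x2=0x18 x3=0xf1 x4=0x37  N=1 Z=0
after  2: x0=0xf1 x1=0x14 x2=0x18 x3=0xf1 x4=0xf9  N=1 Z=0
after  3: x0=0xf1 x1=0x14 x2=0x18 x3=0x08 x4=0xf9  N=0 Z=0
after  4: x0=0xe5 x1=0x14 x2=0x18 x3=0x08 x4=0xf9  N=1 Z=0
after  5: x0=0xe5 x1=0xed x2=0x18 x3=0x08 x4=0xf9  N=1 Z=0
-- IRQ taken; context saved, return-PC = 6 --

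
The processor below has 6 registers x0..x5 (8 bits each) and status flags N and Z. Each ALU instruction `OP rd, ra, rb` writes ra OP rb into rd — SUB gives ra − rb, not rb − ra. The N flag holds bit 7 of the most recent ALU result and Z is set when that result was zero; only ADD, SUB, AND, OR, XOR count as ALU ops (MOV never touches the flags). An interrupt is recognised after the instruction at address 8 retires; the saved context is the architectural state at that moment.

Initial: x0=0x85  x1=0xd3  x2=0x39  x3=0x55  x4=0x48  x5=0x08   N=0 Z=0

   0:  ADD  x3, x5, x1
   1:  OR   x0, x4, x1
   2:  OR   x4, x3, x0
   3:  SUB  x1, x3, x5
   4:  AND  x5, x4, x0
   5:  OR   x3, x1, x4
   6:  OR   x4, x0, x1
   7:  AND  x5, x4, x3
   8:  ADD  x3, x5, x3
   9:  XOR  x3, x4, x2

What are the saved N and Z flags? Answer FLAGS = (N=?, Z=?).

after  0: x0=0x85 x1=0xd3 x2=0x39 x3=0xdb x4=0x48 x5=0x08  N=1 Z=0
after  1: x0=0xdb x1=0xd3 x2=0x39 x3=0xdb x4=0x48 x5=0x08  N=1 Z=0
after  2: x0=0xdb x1=0xd3 x2=0x39 x3=0xdb x4=0xdb x5=0x08  N=1 Z=0
after  3: x0=0xdb x1=0xd3 x2=0x39 x3=0xdb x4=0xdb x5=0x08  N=1 Z=0
after  4: x0=0xdb x1=0xd3 x2=0x39 x3=0xdb x4=0xdb x5=0xdb  N=1 Z=0
after  5: x0=0xdb x1=0xd3 x2=0x39 x3=0xdb x4=0xdb x5=0xdb  N=1 Z=0
after  6: x0=0xdb x1=0xd3 x2=0x39 x3=0xdb x4=0xdb x5=0xdb  N=1 Z=0
after  7: x0=0xdb x1=0xd3 x2=0x39 x3=0xdb x4=0xdb x5=0xdb  N=1 Z=0
after  8: x0=0xdb x1=0xd3 x2=0x39 x3=0xb6 x4=0xdb x5=0xdb  N=1 Z=0
-- IRQ taken; context saved, return-PC = 9 --

FLAGS = (N=1, Z=0)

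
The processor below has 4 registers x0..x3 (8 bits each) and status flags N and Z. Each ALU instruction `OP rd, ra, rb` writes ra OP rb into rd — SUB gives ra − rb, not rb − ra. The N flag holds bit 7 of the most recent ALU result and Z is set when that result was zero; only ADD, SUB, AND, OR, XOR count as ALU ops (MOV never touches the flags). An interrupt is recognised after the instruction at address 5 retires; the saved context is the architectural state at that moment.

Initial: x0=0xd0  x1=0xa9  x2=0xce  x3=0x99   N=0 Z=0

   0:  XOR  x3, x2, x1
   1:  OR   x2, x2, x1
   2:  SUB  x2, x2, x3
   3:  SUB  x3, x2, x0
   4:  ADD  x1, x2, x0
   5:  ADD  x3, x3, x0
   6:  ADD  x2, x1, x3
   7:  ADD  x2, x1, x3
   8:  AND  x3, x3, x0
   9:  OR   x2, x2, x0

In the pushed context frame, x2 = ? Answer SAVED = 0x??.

SAVED = 0x88

after  0: x0=0xd0 x1=0xa9 x2=0xce x3=0x67  N=0 Z=0
after  1: x0=0xd0 x1=0xa9 x2=0xef x3=0x67  N=1 Z=0
after  2: x0=0xd0 x1=0xa9 x2=0x88 x3=0x67  N=1 Z=0
after  3: x0=0xd0 x1=0xa9 x2=0x88 x3=0xb8  N=1 Z=0
after  4: x0=0xd0 x1=0x58 x2=0x88 x3=0xb8  N=0 Z=0
after  5: x0=0xd0 x1=0x58 x2=0x88 x3=0x88  N=1 Z=0
-- IRQ taken; context saved, return-PC = 6 --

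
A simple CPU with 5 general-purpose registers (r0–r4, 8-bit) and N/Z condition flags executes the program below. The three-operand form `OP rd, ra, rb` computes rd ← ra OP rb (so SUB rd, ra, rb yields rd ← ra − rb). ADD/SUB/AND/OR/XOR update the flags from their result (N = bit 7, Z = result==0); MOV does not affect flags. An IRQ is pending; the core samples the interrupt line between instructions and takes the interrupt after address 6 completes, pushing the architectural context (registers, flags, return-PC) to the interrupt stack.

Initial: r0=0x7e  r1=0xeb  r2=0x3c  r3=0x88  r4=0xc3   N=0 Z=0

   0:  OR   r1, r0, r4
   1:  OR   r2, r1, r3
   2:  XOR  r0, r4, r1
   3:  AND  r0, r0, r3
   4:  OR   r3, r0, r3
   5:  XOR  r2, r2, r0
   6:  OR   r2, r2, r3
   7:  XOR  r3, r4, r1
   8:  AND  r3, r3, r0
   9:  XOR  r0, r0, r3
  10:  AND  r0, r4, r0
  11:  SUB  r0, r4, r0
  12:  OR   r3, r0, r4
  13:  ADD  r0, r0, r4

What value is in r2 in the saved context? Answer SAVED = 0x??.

after  0: r0=0x7e r1=0xff r2=0x3c r3=0x88 r4=0xc3  N=1 Z=0
after  1: r0=0x7e r1=0xff r2=0xff r3=0x88 r4=0xc3  N=1 Z=0
after  2: r0=0x3c r1=0xff r2=0xff r3=0x88 r4=0xc3  N=0 Z=0
after  3: r0=0x08 r1=0xff r2=0xff r3=0x88 r4=0xc3  N=0 Z=0
after  4: r0=0x08 r1=0xff r2=0xff r3=0x88 r4=0xc3  N=1 Z=0
after  5: r0=0x08 r1=0xff r2=0xf7 r3=0x88 r4=0xc3  N=1 Z=0
after  6: r0=0x08 r1=0xff r2=0xff r3=0x88 r4=0xc3  N=1 Z=0
-- IRQ taken; context saved, return-PC = 7 --

SAVED = 0xff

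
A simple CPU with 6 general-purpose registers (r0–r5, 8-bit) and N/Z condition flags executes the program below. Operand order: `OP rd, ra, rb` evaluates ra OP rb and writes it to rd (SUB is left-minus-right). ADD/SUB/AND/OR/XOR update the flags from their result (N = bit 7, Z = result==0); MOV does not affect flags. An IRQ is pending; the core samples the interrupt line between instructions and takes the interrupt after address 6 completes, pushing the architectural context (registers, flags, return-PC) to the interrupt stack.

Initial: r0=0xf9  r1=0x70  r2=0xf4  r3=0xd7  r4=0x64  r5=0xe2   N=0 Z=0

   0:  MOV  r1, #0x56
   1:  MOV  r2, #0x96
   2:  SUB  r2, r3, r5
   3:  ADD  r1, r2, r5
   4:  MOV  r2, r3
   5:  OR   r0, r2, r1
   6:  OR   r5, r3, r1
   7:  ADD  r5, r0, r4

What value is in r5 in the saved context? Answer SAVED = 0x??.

SAVED = 0xd7

after  0: r0=0xf9 r1=0x56 r2=0xf4 r3=0xd7 r4=0x64 r5=0xe2  N=0 Z=0
after  1: r0=0xf9 r1=0x56 r2=0x96 r3=0xd7 r4=0x64 r5=0xe2  N=0 Z=0
after  2: r0=0xf9 r1=0x56 r2=0xf5 r3=0xd7 r4=0x64 r5=0xe2  N=1 Z=0
after  3: r0=0xf9 r1=0xd7 r2=0xf5 r3=0xd7 r4=0x64 r5=0xe2  N=1 Z=0
after  4: r0=0xf9 r1=0xd7 r2=0xd7 r3=0xd7 r4=0x64 r5=0xe2  N=1 Z=0
after  5: r0=0xd7 r1=0xd7 r2=0xd7 r3=0xd7 r4=0x64 r5=0xe2  N=1 Z=0
after  6: r0=0xd7 r1=0xd7 r2=0xd7 r3=0xd7 r4=0x64 r5=0xd7  N=1 Z=0
-- IRQ taken; context saved, return-PC = 7 --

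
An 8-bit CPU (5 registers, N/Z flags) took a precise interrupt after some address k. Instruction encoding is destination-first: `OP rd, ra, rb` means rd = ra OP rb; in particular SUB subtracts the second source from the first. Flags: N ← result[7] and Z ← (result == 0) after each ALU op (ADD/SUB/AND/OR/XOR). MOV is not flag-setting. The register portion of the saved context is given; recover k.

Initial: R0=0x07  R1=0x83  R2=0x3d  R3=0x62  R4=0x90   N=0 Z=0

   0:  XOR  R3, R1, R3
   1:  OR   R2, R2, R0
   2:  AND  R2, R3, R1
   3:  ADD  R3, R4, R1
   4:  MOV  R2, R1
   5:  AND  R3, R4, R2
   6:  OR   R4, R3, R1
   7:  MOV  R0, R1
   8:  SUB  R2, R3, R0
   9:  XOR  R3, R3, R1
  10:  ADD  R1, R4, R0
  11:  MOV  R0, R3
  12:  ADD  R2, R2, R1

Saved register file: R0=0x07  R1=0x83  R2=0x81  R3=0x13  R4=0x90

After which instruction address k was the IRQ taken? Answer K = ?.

after  0: R0=0x07 R1=0x83 R2=0x3d R3=0xe1 R4=0x90  N=1 Z=0
after  1: R0=0x07 R1=0x83 R2=0x3f R3=0xe1 R4=0x90  N=0 Z=0
after  2: R0=0x07 R1=0x83 R2=0x81 R3=0xe1 R4=0x90  N=1 Z=0
after  3: R0=0x07 R1=0x83 R2=0x81 R3=0x13 R4=0x90  N=0 Z=0
-- IRQ taken; context saved, return-PC = 4 --

K = 3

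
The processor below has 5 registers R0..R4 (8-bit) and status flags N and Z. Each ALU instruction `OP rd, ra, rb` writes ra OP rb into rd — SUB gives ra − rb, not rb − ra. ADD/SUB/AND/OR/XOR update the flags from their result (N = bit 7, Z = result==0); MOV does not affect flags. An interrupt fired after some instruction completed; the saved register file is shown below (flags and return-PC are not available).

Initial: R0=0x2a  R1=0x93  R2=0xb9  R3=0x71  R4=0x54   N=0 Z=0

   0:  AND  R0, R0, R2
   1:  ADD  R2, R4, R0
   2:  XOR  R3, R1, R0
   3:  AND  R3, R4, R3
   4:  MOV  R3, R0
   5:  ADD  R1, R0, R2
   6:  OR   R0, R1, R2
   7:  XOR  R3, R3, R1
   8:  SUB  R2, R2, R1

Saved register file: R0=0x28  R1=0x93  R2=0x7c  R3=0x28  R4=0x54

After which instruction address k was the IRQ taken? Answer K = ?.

after  0: R0=0x28 R1=0x93 R2=0xb9 R3=0x71 R4=0x54  N=0 Z=0
after  1: R0=0x28 R1=0x93 R2=0x7c R3=0x71 R4=0x54  N=0 Z=0
after  2: R0=0x28 R1=0x93 R2=0x7c R3=0xbb R4=0x54  N=1 Z=0
after  3: R0=0x28 R1=0x93 R2=0x7c R3=0x10 R4=0x54  N=0 Z=0
after  4: R0=0x28 R1=0x93 R2=0x7c R3=0x28 R4=0x54  N=0 Z=0
-- IRQ taken; context saved, return-PC = 5 --

K = 4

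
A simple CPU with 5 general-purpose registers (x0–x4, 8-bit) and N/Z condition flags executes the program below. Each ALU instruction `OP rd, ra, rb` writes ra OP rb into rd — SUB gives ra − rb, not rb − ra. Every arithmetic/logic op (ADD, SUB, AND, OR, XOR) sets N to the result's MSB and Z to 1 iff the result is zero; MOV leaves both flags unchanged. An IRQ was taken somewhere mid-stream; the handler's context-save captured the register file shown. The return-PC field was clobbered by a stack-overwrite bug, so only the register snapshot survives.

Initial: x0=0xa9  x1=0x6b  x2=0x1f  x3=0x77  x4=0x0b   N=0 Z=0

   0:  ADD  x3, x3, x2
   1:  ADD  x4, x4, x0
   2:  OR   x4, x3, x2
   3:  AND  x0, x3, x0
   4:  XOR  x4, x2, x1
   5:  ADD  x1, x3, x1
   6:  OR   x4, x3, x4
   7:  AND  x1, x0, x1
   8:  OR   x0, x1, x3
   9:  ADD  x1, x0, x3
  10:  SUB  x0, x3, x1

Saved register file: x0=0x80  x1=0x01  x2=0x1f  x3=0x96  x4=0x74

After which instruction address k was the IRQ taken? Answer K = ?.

after  0: x0=0xa9 x1=0x6b x2=0x1f x3=0x96 x4=0x0b  N=1 Z=0
after  1: x0=0xa9 x1=0x6b x2=0x1f x3=0x96 x4=0xb4  N=1 Z=0
after  2: x0=0xa9 x1=0x6b x2=0x1f x3=0x96 x4=0x9f  N=1 Z=0
after  3: x0=0x80 x1=0x6b x2=0x1f x3=0x96 x4=0x9f  N=1 Z=0
after  4: x0=0x80 x1=0x6b x2=0x1f x3=0x96 x4=0x74  N=0 Z=0
after  5: x0=0x80 x1=0x01 x2=0x1f x3=0x96 x4=0x74  N=0 Z=0
-- IRQ taken; context saved, return-PC = 6 --

K = 5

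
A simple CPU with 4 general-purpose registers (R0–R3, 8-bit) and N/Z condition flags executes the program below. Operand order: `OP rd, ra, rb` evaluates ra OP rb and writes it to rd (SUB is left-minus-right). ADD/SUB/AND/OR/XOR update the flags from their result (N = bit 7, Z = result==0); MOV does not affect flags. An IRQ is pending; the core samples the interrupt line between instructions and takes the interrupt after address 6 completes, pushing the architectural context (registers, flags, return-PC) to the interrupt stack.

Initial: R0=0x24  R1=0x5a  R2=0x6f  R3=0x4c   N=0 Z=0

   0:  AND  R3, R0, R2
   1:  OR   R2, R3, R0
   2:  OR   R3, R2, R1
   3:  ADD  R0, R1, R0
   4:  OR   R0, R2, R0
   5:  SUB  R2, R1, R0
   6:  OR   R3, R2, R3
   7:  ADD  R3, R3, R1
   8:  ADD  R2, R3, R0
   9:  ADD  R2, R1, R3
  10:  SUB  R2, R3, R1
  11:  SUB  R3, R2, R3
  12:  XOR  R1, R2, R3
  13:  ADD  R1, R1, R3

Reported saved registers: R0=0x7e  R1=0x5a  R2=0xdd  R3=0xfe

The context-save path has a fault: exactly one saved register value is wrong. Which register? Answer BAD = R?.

after  0: R0=0x24 R1=0x5a R2=0x6f R3=0x24  N=0 Z=0
after  1: R0=0x24 R1=0x5a R2=0x24 R3=0x24  N=0 Z=0
after  2: R0=0x24 R1=0x5a R2=0x24 R3=0x7e  N=0 Z=0
after  3: R0=0x7e R1=0x5a R2=0x24 R3=0x7e  N=0 Z=0
after  4: R0=0x7e R1=0x5a R2=0x24 R3=0x7e  N=0 Z=0
after  5: R0=0x7e R1=0x5a R2=0xdc R3=0x7e  N=1 Z=0
after  6: R0=0x7e R1=0x5a R2=0xdc R3=0xfe  N=1 Z=0
-- IRQ taken; context saved, return-PC = 7 --
mismatch: R2: reported 0xdd vs actual 0xdc

BAD = R2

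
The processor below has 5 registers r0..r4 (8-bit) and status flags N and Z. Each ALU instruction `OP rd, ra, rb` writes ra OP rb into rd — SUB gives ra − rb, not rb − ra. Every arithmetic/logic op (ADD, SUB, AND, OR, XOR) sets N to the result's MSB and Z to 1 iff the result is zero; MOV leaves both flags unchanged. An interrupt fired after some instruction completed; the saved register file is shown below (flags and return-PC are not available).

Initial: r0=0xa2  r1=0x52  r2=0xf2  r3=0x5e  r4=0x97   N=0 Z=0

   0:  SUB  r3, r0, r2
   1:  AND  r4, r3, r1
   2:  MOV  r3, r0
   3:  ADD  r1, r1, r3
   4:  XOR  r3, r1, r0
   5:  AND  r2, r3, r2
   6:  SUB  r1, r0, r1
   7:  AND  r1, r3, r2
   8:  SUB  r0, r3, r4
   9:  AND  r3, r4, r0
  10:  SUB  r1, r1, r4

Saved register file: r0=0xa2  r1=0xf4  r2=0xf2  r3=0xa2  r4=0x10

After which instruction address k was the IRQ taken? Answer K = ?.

after  0: r0=0xa2 r1=0x52 r2=0xf2 r3=0xb0 r4=0x97  N=1 Z=0
after  1: r0=0xa2 r1=0x52 r2=0xf2 r3=0xb0 r4=0x10  N=0 Z=0
after  2: r0=0xa2 r1=0x52 r2=0xf2 r3=0xa2 r4=0x10  N=0 Z=0
after  3: r0=0xa2 r1=0xf4 r2=0xf2 r3=0xa2 r4=0x10  N=1 Z=0
-- IRQ taken; context saved, return-PC = 4 --

K = 3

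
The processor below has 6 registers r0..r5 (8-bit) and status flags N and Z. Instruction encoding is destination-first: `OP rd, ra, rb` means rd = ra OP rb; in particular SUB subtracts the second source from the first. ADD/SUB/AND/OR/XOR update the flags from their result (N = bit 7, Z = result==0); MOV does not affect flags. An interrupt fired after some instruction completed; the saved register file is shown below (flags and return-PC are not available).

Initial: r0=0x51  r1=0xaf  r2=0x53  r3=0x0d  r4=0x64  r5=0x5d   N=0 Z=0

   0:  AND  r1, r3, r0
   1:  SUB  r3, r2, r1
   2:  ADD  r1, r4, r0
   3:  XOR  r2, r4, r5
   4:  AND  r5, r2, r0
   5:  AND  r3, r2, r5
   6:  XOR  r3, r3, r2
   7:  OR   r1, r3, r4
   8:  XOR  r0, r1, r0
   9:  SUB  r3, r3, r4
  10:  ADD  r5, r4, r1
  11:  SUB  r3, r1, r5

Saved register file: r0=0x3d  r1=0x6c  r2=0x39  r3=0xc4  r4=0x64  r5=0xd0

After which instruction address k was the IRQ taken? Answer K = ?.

after  0: r0=0x51 r1=0x01 r2=0x53 r3=0x0d r4=0x64 r5=0x5d  N=0 Z=0
after  1: r0=0x51 r1=0x01 r2=0x53 r3=0x52 r4=0x64 r5=0x5d  N=0 Z=0
after  2: r0=0x51 r1=0xb5 r2=0x53 r3=0x52 r4=0x64 r5=0x5d  N=1 Z=0
after  3: r0=0x51 r1=0xb5 r2=0x39 r3=0x52 r4=0x64 r5=0x5d  N=0 Z=0
after  4: r0=0x51 r1=0xb5 r2=0x39 r3=0x52 r4=0x64 r5=0x11  N=0 Z=0
after  5: r0=0x51 r1=0xb5 r2=0x39 r3=0x11 r4=0x64 r5=0x11  N=0 Z=0
after  6: r0=0x51 r1=0xb5 r2=0x39 r3=0x28 r4=0x64 r5=0x11  N=0 Z=0
after  7: r0=0x51 r1=0x6c r2=0x39 r3=0x28 r4=0x64 r5=0x11  N=0 Z=0
after  8: r0=0x3d r1=0x6c r2=0x39 r3=0x28 r4=0x64 r5=0x11  N=0 Z=0
after  9: r0=0x3d r1=0x6c r2=0x39 r3=0xc4 r4=0x64 r5=0x11  N=1 Z=0
after 10: r0=0x3d r1=0x6c r2=0x39 r3=0xc4 r4=0x64 r5=0xd0  N=1 Z=0
-- IRQ taken; context saved, return-PC = 11 --

K = 10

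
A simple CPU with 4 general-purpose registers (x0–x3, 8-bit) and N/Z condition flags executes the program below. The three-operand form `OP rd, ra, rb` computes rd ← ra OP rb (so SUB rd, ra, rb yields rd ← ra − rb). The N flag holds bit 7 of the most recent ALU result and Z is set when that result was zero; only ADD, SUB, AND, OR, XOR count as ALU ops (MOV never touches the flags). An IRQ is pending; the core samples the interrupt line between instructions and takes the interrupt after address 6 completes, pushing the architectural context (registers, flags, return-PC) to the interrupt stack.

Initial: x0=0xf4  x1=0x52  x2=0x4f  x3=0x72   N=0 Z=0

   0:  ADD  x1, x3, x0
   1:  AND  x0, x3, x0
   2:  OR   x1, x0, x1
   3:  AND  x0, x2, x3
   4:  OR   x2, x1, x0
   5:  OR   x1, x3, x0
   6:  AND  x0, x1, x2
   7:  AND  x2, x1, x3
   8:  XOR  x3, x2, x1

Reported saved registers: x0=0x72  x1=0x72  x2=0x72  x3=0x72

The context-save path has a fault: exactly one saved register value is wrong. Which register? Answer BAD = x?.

BAD = x2

after  0: x0=0xf4 x1=0x66 x2=0x4f x3=0x72  N=0 Z=0
after  1: x0=0x70 x1=0x66 x2=0x4f x3=0x72  N=0 Z=0
after  2: x0=0x70 x1=0x76 x2=0x4f x3=0x72  N=0 Z=0
after  3: x0=0x42 x1=0x76 x2=0x4f x3=0x72  N=0 Z=0
after  4: x0=0x42 x1=0x76 x2=0x76 x3=0x72  N=0 Z=0
after  5: x0=0x42 x1=0x72 x2=0x76 x3=0x72  N=0 Z=0
after  6: x0=0x72 x1=0x72 x2=0x76 x3=0x72  N=0 Z=0
-- IRQ taken; context saved, return-PC = 7 --
mismatch: x2: reported 0x72 vs actual 0x76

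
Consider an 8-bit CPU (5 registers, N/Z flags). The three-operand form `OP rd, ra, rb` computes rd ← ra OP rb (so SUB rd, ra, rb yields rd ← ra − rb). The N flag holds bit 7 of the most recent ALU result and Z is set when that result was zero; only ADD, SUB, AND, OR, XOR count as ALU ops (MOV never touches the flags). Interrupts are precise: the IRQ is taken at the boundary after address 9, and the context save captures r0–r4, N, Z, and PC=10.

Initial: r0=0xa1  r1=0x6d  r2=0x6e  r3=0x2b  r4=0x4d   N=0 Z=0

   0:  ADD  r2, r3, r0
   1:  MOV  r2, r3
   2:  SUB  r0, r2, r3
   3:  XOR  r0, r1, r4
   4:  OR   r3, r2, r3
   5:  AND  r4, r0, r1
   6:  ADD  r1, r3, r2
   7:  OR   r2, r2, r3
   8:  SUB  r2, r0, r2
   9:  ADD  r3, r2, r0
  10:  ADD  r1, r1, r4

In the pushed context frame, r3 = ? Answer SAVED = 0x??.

after  0: r0=0xa1 r1=0x6d r2=0xcc r3=0x2b r4=0x4d  N=1 Z=0
after  1: r0=0xa1 r1=0x6d r2=0x2b r3=0x2b r4=0x4d  N=1 Z=0
after  2: r0=0x00 r1=0x6d r2=0x2b r3=0x2b r4=0x4d  N=0 Z=1
after  3: r0=0x20 r1=0x6d r2=0x2b r3=0x2b r4=0x4d  N=0 Z=0
after  4: r0=0x20 r1=0x6d r2=0x2b r3=0x2b r4=0x4d  N=0 Z=0
after  5: r0=0x20 r1=0x6d r2=0x2b r3=0x2b r4=0x20  N=0 Z=0
after  6: r0=0x20 r1=0x56 r2=0x2b r3=0x2b r4=0x20  N=0 Z=0
after  7: r0=0x20 r1=0x56 r2=0x2b r3=0x2b r4=0x20  N=0 Z=0
after  8: r0=0x20 r1=0x56 r2=0xf5 r3=0x2b r4=0x20  N=1 Z=0
after  9: r0=0x20 r1=0x56 r2=0xf5 r3=0x15 r4=0x20  N=0 Z=0
-- IRQ taken; context saved, return-PC = 10 --

SAVED = 0x15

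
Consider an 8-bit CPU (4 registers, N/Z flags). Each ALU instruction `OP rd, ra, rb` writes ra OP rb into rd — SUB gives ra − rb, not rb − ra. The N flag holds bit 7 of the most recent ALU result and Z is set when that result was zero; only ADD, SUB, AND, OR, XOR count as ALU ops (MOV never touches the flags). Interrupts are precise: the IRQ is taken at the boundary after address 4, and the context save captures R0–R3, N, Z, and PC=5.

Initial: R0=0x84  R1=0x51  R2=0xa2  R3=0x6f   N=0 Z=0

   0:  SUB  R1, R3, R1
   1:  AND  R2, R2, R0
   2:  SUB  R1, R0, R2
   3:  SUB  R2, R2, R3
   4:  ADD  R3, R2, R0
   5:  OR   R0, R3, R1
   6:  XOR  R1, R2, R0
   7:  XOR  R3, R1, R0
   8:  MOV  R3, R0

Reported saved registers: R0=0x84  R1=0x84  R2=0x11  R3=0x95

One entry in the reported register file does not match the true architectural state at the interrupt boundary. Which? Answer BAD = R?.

BAD = R1

after  0: R0=0x84 R1=0x1e R2=0xa2 R3=0x6f  N=0 Z=0
after  1: R0=0x84 R1=0x1e R2=0x80 R3=0x6f  N=1 Z=0
after  2: R0=0x84 R1=0x04 R2=0x80 R3=0x6f  N=0 Z=0
after  3: R0=0x84 R1=0x04 R2=0x11 R3=0x6f  N=0 Z=0
after  4: R0=0x84 R1=0x04 R2=0x11 R3=0x95  N=1 Z=0
-- IRQ taken; context saved, return-PC = 5 --
mismatch: R1: reported 0x84 vs actual 0x04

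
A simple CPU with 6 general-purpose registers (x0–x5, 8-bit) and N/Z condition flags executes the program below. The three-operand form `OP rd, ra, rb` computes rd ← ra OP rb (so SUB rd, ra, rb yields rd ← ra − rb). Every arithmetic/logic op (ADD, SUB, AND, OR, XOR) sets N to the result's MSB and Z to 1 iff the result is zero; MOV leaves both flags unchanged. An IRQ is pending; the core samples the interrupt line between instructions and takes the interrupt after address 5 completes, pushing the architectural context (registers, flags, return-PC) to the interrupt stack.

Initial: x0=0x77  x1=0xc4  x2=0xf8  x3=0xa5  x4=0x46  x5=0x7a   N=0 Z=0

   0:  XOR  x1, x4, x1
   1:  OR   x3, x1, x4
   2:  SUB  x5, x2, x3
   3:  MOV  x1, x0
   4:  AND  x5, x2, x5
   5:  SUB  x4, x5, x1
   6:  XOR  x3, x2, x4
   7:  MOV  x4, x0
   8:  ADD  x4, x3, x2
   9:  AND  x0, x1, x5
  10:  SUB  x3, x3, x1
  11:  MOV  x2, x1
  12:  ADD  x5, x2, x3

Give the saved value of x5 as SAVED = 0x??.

SAVED = 0x30

after  0: x0=0x77 x1=0x82 x2=0xf8 x3=0xa5 x4=0x46 x5=0x7a  N=1 Z=0
after  1: x0=0x77 x1=0x82 x2=0xf8 x3=0xc6 x4=0x46 x5=0x7a  N=1 Z=0
after  2: x0=0x77 x1=0x82 x2=0xf8 x3=0xc6 x4=0x46 x5=0x32  N=0 Z=0
after  3: x0=0x77 x1=0x77 x2=0xf8 x3=0xc6 x4=0x46 x5=0x32  N=0 Z=0
after  4: x0=0x77 x1=0x77 x2=0xf8 x3=0xc6 x4=0x46 x5=0x30  N=0 Z=0
after  5: x0=0x77 x1=0x77 x2=0xf8 x3=0xc6 x4=0xb9 x5=0x30  N=1 Z=0
-- IRQ taken; context saved, return-PC = 6 --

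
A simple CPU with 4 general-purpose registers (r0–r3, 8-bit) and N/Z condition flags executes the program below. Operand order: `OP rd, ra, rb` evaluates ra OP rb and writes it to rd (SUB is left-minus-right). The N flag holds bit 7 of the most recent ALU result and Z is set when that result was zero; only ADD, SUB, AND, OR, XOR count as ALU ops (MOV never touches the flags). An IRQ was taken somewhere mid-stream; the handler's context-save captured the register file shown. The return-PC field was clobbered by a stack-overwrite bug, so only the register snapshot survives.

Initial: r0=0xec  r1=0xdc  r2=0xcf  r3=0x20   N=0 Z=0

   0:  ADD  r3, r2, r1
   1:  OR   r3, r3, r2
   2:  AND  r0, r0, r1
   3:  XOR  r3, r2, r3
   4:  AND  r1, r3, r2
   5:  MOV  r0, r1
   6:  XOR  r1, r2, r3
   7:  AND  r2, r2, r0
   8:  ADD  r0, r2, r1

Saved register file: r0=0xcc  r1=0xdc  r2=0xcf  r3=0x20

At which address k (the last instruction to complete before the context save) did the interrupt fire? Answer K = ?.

K = 3

after  0: r0=0xec r1=0xdc r2=0xcf r3=0xab  N=1 Z=0
after  1: r0=0xec r1=0xdc r2=0xcf r3=0xef  N=1 Z=0
after  2: r0=0xcc r1=0xdc r2=0xcf r3=0xef  N=1 Z=0
after  3: r0=0xcc r1=0xdc r2=0xcf r3=0x20  N=0 Z=0
-- IRQ taken; context saved, return-PC = 4 --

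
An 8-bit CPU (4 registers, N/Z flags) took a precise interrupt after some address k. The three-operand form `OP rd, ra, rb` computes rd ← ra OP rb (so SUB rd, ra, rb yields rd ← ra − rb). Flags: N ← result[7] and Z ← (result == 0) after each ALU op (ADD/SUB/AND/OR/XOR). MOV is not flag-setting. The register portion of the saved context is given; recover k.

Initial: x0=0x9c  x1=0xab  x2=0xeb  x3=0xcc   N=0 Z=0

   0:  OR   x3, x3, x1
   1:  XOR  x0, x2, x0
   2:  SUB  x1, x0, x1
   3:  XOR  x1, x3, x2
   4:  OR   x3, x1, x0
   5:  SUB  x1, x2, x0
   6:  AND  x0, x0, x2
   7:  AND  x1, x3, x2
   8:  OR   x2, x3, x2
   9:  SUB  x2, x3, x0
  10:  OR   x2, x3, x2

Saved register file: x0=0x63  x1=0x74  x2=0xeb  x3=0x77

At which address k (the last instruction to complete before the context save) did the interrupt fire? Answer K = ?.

after  0: x0=0x9c x1=0xab x2=0xeb x3=0xef  N=1 Z=0
after  1: x0=0x77 x1=0xab x2=0xeb x3=0xef  N=0 Z=0
after  2: x0=0x77 x1=0xcc x2=0xeb x3=0xef  N=1 Z=0
after  3: x0=0x77 x1=0x04 x2=0xeb x3=0xef  N=0 Z=0
after  4: x0=0x77 x1=0x04 x2=0xeb x3=0x77  N=0 Z=0
after  5: x0=0x77 x1=0x74 x2=0xeb x3=0x77  N=0 Z=0
after  6: x0=0x63 x1=0x74 x2=0xeb x3=0x77  N=0 Z=0
-- IRQ taken; context saved, return-PC = 7 --

K = 6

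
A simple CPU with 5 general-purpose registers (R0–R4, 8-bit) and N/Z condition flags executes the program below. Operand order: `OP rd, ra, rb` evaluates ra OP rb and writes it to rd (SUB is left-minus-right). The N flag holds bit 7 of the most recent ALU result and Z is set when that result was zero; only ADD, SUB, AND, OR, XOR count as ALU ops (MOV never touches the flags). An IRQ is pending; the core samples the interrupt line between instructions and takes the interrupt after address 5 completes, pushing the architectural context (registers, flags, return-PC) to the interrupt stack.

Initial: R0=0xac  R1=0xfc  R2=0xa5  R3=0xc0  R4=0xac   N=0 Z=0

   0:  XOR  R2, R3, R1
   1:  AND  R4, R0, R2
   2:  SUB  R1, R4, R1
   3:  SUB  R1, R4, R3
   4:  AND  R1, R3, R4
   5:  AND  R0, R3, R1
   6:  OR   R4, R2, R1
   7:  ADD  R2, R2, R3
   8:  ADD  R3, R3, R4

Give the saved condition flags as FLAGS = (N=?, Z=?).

after  0: R0=0xac R1=0xfc R2=0x3c R3=0xc0 R4=0xac  N=0 Z=0
after  1: R0=0xac R1=0xfc R2=0x3c R3=0xc0 R4=0x2c  N=0 Z=0
after  2: R0=0xac R1=0x30 R2=0x3c R3=0xc0 R4=0x2c  N=0 Z=0
after  3: R0=0xac R1=0x6c R2=0x3c R3=0xc0 R4=0x2c  N=0 Z=0
after  4: R0=0xac R1=0x00 R2=0x3c R3=0xc0 R4=0x2c  N=0 Z=1
after  5: R0=0x00 R1=0x00 R2=0x3c R3=0xc0 R4=0x2c  N=0 Z=1
-- IRQ taken; context saved, return-PC = 6 --

FLAGS = (N=0, Z=1)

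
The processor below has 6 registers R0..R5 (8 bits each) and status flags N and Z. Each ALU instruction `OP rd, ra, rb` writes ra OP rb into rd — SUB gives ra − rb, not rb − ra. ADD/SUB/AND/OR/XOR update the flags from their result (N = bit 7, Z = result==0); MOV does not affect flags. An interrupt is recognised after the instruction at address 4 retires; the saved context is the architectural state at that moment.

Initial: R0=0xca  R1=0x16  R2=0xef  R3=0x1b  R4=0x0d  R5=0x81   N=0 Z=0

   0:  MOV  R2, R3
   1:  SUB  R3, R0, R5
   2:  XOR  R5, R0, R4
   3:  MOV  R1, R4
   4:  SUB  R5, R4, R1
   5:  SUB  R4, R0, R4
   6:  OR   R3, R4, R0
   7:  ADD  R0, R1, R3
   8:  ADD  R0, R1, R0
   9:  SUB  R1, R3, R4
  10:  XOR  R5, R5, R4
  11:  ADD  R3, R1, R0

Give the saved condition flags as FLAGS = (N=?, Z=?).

FLAGS = (N=0, Z=1)

after  0: R0=0xca R1=0x16 R2=0x1b R3=0x1b R4=0x0d R5=0x81  N=0 Z=0
after  1: R0=0xca R1=0x16 R2=0x1b R3=0x49 R4=0x0d R5=0x81  N=0 Z=0
after  2: R0=0xca R1=0x16 R2=0x1b R3=0x49 R4=0x0d R5=0xc7  N=1 Z=0
after  3: R0=0xca R1=0x0d R2=0x1b R3=0x49 R4=0x0d R5=0xc7  N=1 Z=0
after  4: R0=0xca R1=0x0d R2=0x1b R3=0x49 R4=0x0d R5=0x00  N=0 Z=1
-- IRQ taken; context saved, return-PC = 5 --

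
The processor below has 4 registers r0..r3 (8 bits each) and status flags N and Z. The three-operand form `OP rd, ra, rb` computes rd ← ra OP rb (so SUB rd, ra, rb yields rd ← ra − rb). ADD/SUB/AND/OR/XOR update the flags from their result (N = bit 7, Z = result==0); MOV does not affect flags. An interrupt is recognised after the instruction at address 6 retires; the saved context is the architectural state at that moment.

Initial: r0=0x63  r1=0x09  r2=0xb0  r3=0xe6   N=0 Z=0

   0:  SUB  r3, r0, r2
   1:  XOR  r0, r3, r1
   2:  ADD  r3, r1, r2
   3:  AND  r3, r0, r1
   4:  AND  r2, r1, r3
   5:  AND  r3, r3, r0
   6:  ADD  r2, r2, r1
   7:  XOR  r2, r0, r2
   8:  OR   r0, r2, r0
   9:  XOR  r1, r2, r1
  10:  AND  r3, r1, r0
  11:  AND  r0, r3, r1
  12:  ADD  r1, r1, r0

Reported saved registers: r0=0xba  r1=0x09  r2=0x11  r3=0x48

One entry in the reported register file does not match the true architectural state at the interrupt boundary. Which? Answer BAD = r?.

after  0: r0=0x63 r1=0x09 r2=0xb0 r3=0xb3  N=1 Z=0
after  1: r0=0xba r1=0x09 r2=0xb0 r3=0xb3  N=1 Z=0
after  2: r0=0xba r1=0x09 r2=0xb0 r3=0xb9  N=1 Z=0
after  3: r0=0xba r1=0x09 r2=0xb0 r3=0x08  N=0 Z=0
after  4: r0=0xba r1=0x09 r2=0x08 r3=0x08  N=0 Z=0
after  5: r0=0xba r1=0x09 r2=0x08 r3=0x08  N=0 Z=0
after  6: r0=0xba r1=0x09 r2=0x11 r3=0x08  N=0 Z=0
-- IRQ taken; context saved, return-PC = 7 --
mismatch: r3: reported 0x48 vs actual 0x08

BAD = r3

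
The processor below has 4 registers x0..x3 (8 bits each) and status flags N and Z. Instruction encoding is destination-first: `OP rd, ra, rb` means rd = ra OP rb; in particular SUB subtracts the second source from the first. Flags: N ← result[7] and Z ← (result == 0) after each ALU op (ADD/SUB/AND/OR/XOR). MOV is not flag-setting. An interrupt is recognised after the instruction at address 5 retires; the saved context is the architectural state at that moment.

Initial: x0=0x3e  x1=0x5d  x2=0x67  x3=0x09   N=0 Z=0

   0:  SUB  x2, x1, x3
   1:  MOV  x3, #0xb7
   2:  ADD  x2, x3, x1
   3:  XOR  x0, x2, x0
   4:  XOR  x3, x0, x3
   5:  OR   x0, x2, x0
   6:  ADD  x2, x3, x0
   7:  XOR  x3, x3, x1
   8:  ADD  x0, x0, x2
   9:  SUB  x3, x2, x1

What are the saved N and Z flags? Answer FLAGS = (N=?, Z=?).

FLAGS = (N=0, Z=0)

after  0: x0=0x3e x1=0x5d x2=0x54 x3=0x09  N=0 Z=0
after  1: x0=0x3e x1=0x5d x2=0x54 x3=0xb7  N=0 Z=0
after  2: x0=0x3e x1=0x5d x2=0x14 x3=0xb7  N=0 Z=0
after  3: x0=0x2a x1=0x5d x2=0x14 x3=0xb7  N=0 Z=0
after  4: x0=0x2a x1=0x5d x2=0x14 x3=0x9d  N=1 Z=0
after  5: x0=0x3e x1=0x5d x2=0x14 x3=0x9d  N=0 Z=0
-- IRQ taken; context saved, return-PC = 6 --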